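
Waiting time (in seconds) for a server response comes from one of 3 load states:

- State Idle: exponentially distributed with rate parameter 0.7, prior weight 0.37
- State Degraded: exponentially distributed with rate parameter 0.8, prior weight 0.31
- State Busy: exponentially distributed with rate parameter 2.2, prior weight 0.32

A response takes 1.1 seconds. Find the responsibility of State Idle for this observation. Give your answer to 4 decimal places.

Posterior ∝ prior × likelihood, so P(k | x) ∝ π_k f_k(x); normalise over all components.
Exponential densities:
  L_Idle = 0.7·e^(−0.7·1.1) = 0.7·e^(−0.7700) = 0.324109
  L_Degraded = 0.8·e^(−0.8·1.1) = 0.8·e^(−0.8800) = 0.331826
  L_Busy = 2.2·e^(−2.2·1.1) = 2.2·e^(−2.4200) = 0.195628
Prior × likelihood for each component:
  π_Idle·L_Idle = 0.37 × 0.324109 = 0.11992
  π_Degraded·L_Degraded = 0.31 × 0.331826 = 0.102866
  π_Busy·L_Busy = 0.32 × 0.195628 = 0.0626008
Normaliser: 0.11992 + 0.102866 + 0.0626008 = 0.285387
P(State Idle | the observation) = 0.11992 / 0.285387 ≈ 0.4202

0.4202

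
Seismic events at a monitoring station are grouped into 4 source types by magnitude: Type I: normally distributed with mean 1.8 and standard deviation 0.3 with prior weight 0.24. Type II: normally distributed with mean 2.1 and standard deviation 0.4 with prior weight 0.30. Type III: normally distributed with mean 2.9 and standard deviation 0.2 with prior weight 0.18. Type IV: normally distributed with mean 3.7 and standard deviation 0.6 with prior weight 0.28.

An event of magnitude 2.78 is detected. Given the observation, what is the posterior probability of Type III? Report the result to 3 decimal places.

0.698

The responsibility of component k is π_k f_k(x) divided by Σ_j π_j f_j(x).
Evaluate each component's likelihood at the observed value:
  L_I = (1/(0.3·√(2π)))·exp(−(2.78−1.8)²/(2·0.3²)) = 1.329808·exp(-5.33556) = 0.00640599
  L_II = (1/(0.4·√(2π)))·exp(−(2.78−2.1)²/(2·0.4²)) = 0.997356·exp(-1.44500) = 0.235123
  L_III = (1/(0.2·√(2π)))·exp(−(2.78−2.9)²/(2·0.2²)) = 1.994711·exp(-0.18000) = 1.66612
  L_IV = (1/(0.6·√(2π)))·exp(−(2.78−3.7)²/(2·0.6²)) = 0.664904·exp(-1.17556) = 0.205221
Weight by the priors:
  π_I·L_I = 0.24 × 0.00640599 = 0.00153744
  π_II·L_II = 0.30 × 0.235123 = 0.0705368
  π_III·L_III = 0.18 × 1.66612 = 0.299902
  π_IV·L_IV = 0.28 × 0.205221 = 0.0574618
Marginal: 0.00153744 + 0.0705368 + 0.299902 + 0.0574618 = 0.429438
P(Type III | data) = 0.299902 / 0.429438 ≈ 0.698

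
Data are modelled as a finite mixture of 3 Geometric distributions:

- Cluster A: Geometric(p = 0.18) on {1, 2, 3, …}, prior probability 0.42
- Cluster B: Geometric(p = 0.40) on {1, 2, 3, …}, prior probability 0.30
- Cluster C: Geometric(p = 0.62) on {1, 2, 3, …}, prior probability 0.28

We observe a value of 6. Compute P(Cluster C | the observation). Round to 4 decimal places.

By Bayes' theorem, P(k | x) = π_k f_k(x) / Σ_j π_j f_j(x).
Evaluate each component's likelihood at the observed value:
  p_A = 0.18·(1−0.18)^5 = 0.18·0.37074 = 0.0667332
  p_B = 0.40·(1−0.40)^5 = 0.40·0.07776 = 0.031104
  p_C = 0.62·(1−0.62)^5 = 0.62·0.00792352 = 0.00491258
Unnormalised posteriors:
  π_A·p_A = 0.42 × 0.0667332 = 0.0280279
  π_B·p_B = 0.30 × 0.031104 = 0.0093312
  π_C·p_C = 0.28 × 0.00491258 = 0.00137552
Evidence: 0.0280279 + 0.0093312 + 0.00137552 = 0.0387347
So the posterior for Cluster C is 0.00137552 / 0.0387347 ≈ 0.0355.

0.0355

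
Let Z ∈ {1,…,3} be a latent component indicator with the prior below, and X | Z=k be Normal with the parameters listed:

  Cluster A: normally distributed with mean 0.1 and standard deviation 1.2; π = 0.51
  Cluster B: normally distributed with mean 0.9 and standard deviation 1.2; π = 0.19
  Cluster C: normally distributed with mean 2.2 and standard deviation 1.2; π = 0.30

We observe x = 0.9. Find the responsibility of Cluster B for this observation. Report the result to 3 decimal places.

0.248

P(component k | x) = w_k·f_k(x) / marginal(x), where marginal(x) = Σ_j w_j·f_j(x).
Component likelihoods at x = 0.9:
  p_A = 0.266207
  p_B = 0.332452
  p_C = 0.184877
Multiply by the mixture weights:
  w_A·p_A = 0.51 × 0.266207 = 0.135765
  w_B·p_B = 0.19 × 0.332452 = 0.0631659
  w_C·p_C = 0.30 × 0.184877 = 0.055463
Evidence: 0.135765 + 0.0631659 + 0.055463 = 0.254394
Responsibility of Cluster B: 0.0631659 / 0.254394 ≈ 0.248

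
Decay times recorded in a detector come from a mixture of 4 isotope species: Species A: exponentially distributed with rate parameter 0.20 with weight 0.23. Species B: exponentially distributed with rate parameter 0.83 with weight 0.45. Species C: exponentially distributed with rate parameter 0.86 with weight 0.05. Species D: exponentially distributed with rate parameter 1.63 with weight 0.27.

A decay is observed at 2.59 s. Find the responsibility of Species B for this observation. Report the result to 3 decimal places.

Apply Bayes' rule: the posterior for each component is proportional to its prior times its likelihood at x.
Exponential densities:
  p_A = 0.119142
  p_B = 0.0967109
  p_C = 0.0927152
  p_D = 0.0239181
Prior × likelihood for each component:
  π_A·p_A = 0.23 × 0.119142 = 0.0274027
  π_B·p_B = 0.45 × 0.0967109 = 0.0435199
  π_C·p_C = 0.05 × 0.0927152 = 0.00463576
  π_D·p_D = 0.27 × 0.0239181 = 0.00645789
Denominator: 0.0274027 + 0.0435199 + 0.00463576 + 0.00645789 = 0.0820162
P(Species B | the observation) ≈ 0.531

0.531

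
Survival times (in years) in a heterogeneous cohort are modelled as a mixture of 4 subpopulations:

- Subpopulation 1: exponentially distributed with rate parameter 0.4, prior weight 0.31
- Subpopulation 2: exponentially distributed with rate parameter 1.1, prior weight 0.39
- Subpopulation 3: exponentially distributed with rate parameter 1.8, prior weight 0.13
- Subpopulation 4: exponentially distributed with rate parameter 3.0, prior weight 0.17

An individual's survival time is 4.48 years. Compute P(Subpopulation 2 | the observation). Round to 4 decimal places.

0.1303

By Bayes' theorem, P(k | x) = P(Z=k) f_k(x) / Σ_j P(Z=j) f_j(x).
Exponential densities:
  L_1 = 0.4·e^(−0.4·4.48) = 0.4·e^(−1.7920) = 0.0666506
  L_2 = 1.1·e^(−1.1·4.48) = 1.1·e^(−4.9280) = 0.00796507
  L_3 = 1.8·e^(−1.8·4.48) = 1.8·e^(−8.0640) = 0.000566398
  L_4 = 3.0·e^(−3.0·4.48) = 3.0·e^(−13.4400) = 4.3672e-06
Prior × likelihood for each component:
  P(Z=1)·L_1 = 0.31 × 0.0666506 = 0.0206617
  P(Z=2)·L_2 = 0.39 × 0.00796507 = 0.00310638
  P(Z=3)·L_3 = 0.13 × 0.000566398 = 7.36318e-05
  P(Z=4)·L_4 = 0.17 × 4.3672e-06 = 7.42425e-07
Denominator: 0.0206617 + 0.00310638 + 7.36318e-05 + 7.42425e-07 = 0.0238424
Responsibility of Subpopulation 2: 0.00310638 / 0.0238424 ≈ 0.1303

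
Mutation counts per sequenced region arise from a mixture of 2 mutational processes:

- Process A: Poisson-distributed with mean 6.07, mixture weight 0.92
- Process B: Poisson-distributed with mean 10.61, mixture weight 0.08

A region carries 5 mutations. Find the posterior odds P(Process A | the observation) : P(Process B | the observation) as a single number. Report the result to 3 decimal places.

Posterior odds = (P(Z=i) f_i(x)) / (P(Z=j) f_j(x)); the normalising sum cancels.
Poisson probabilities:
  L_A = 0.158706
  L_B = 0.0276396
0.14601 / 0.00221117 ≈ 66.033

66.033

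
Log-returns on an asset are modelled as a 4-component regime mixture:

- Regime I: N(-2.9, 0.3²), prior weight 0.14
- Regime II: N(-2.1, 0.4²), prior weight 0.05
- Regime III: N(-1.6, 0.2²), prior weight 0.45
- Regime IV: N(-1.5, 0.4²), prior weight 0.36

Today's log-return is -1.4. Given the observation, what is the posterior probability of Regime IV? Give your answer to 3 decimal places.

Apply Bayes' rule: the posterior for each component is proportional to its prior times its likelihood at x.
Normal densities:
  p_I = 4.95573e-06
  p_II = 0.215693
  p_III = 1.20985
  p_IV = 0.96667
Unnormalised posteriors:
  P(Z=I)·p_I = 0.14 × 4.95573e-06 = 6.93802e-07
  P(Z=II)·p_II = 0.05 × 0.215693 = 0.0107847
  P(Z=III)·p_III = 0.45 × 1.20985 = 0.544434
  P(Z=IV)·p_IV = 0.36 × 0.96667 = 0.348001
Marginal: 6.93802e-07 + 0.0107847 + 0.544434 + 0.348001 = 0.903221
Responsibility of Regime IV: 0.348001 / 0.903221 ≈ 0.385

0.385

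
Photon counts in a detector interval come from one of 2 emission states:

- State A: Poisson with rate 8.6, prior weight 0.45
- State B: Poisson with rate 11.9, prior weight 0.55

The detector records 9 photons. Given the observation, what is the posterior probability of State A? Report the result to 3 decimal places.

By Bayes' theorem, P(k | x) = π_k f_k(x) / Σ_j π_j f_j(x).
Evaluate each component's likelihood at the observed value:
  f_A = 0.130554
  f_B = 0.0895479
Prior × likelihood for each component:
  π_A·f_A = 0.45 × 0.130554 = 0.0587493
  π_B·f_B = 0.55 × 0.0895479 = 0.0492513
Evidence: 0.0587493 + 0.0492513 = 0.108001
P(State A | x) ≈ 0.544

0.544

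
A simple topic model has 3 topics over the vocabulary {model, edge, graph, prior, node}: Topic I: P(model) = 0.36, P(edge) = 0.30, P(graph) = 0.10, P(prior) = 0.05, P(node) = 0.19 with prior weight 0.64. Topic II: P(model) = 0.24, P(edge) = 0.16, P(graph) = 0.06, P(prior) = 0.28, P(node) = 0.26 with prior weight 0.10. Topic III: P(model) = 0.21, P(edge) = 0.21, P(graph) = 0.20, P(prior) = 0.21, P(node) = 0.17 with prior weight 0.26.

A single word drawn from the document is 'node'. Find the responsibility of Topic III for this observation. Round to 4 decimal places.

0.2304

By Bayes' theorem, P(k | x) = π_k f_k(x) / Σ_j π_j f_j(x).
Evaluate each component's likelihood at the observed value:
  p_I = P(node | comp) = 0.19
  p_II = P(node | comp) = 0.26
  p_III = P(node | comp) = 0.17
Weight by the priors:
  π_I·p_I = 0.64 × 0.19 = 0.1216
  π_II·p_II = 0.10 × 0.26 = 0.026
  π_III·p_III = 0.26 × 0.17 = 0.0442
Normaliser: 0.1216 + 0.026 + 0.0442 = 0.1918
Responsibility of Topic III: 0.0442 / 0.1918 ≈ 0.2304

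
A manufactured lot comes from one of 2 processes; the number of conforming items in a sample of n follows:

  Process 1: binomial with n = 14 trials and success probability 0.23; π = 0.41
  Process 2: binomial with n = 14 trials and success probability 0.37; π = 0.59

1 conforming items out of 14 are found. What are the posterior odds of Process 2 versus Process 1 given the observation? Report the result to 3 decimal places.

Only the two components matter; the odds are (w_i f_i(x)) / (w_j f_j(x)).
Evaluate each component's likelihood at the observed value:
  L_1 = C(14,1)·0.23^1·0.77^13 = 14·0.23·0.0334487 = 0.107705
  L_2 = C(14,1)·0.37^1·0.63^13 = 14·0.37·0.00246279 = 0.0127572
Posterior odds = (w_2·L_2) / (w_1·L_1) = (0.59·0.0127572) / (0.41·0.107705) = 0.00752677 / 0.044159 ≈ 0.170

0.170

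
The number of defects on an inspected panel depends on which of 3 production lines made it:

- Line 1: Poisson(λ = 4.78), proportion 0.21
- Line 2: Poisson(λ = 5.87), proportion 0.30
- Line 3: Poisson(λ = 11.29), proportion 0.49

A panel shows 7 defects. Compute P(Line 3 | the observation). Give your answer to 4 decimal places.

The responsibility of component k is P(Z=k) f_k(x) divided by Σ_j P(Z=j) f_j(x).
Poisson probabilities:
  L_1 = 0.0949811
  L_2 = 0.134502
  L_3 = 0.0579752
Weight by the priors:
  P(Z=1)·L_1 = 0.21 × 0.0949811 = 0.019946
  P(Z=2)·L_2 = 0.30 × 0.134502 = 0.0403505
  P(Z=3)·L_3 = 0.49 × 0.0579752 = 0.0284079
Sum: 0.019946 + 0.0403505 + 0.0284079 = 0.0887044
So the posterior for Line 3 is 0.0284079 / 0.0887044 ≈ 0.3203.

0.3203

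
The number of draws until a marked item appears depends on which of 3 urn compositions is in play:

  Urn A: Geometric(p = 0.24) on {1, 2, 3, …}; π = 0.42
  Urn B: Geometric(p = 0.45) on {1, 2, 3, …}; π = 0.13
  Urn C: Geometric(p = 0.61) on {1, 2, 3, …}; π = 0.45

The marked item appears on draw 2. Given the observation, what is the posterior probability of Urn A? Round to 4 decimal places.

0.3549

P(component k | x) = π_k·f_k(x) / marginal(x), where marginal(x) = Σ_j π_j·f_j(x).
Component likelihoods at x = 2:
  f_A = 0.1824
  f_B = 0.2475
  f_C = 0.2379
Weight by the priors:
  π_A·f_A = 0.42 × 0.1824 = 0.076608
  π_B·f_B = 0.13 × 0.2475 = 0.032175
  π_C·f_C = 0.45 × 0.2379 = 0.107055
Normaliser: 0.076608 + 0.032175 + 0.107055 = 0.215838
Responsibility of Urn A: 0.076608 / 0.215838 ≈ 0.3549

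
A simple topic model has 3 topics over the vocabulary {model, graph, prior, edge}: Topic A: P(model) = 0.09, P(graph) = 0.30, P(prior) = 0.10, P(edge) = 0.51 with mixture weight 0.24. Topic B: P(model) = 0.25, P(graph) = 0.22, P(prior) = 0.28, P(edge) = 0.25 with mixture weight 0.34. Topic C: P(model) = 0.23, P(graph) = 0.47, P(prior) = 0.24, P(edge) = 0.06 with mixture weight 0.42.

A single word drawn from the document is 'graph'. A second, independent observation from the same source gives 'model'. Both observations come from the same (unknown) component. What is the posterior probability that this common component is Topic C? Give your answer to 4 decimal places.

Posterior ∝ prior × likelihood, so P(k | x) ∝ P(Z=k) f_k(x); normalise over all components.
Since both observations come from the same component, the likelihood for component k is f_k(x₁)·f_k(x₂).
  p_A = [P(graph | comp) = 0.30] × [0.09] = 0.027
  p_B = [P(graph | comp) = 0.22] × [0.25] = 0.055
  p_C = [P(graph | comp) = 0.47] × [0.23] = 0.1081
Unnormalised posteriors:
  P(Z=A)·p_A = 0.24 × 0.027 = 0.00648
  P(Z=B)·p_B = 0.34 × 0.055 = 0.0187
  P(Z=C)·p_C = 0.42 × 0.1081 = 0.045402
Sum: 0.00648 + 0.0187 + 0.045402 = 0.070582
P(Topic C | x) = 0.045402 / 0.070582 ≈ 0.6433

0.6433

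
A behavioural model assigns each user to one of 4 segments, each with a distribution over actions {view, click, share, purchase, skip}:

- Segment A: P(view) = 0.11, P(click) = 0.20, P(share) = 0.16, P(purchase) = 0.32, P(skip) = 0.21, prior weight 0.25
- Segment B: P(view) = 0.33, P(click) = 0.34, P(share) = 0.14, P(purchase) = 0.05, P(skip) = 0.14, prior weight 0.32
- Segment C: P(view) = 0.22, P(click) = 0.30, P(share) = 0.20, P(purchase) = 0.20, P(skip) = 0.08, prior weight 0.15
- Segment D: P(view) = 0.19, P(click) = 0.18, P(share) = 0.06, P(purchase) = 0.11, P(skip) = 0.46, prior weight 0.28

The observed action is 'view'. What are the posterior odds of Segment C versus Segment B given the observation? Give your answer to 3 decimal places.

Posterior odds = (P(Z=i) f_i(x)) / (P(Z=j) f_j(x)); the normalising sum cancels.
Categorical probabilities:
  p_A = 0.11
  p_B = 0.33
  p_C = 0.22
  p_D = 0.19
0.033 / 0.1056 ≈ 0.312

0.312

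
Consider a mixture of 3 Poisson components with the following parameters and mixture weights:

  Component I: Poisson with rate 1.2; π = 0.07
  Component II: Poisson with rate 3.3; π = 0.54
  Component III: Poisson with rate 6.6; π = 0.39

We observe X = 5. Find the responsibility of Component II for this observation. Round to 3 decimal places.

0.538

The responsibility of component k is π_k f_k(x) divided by Σ_j π_j f_j(x).
Evaluate each component's likelihood at the observed value:
  p_I = e^(−1.2)·1.2^5/5! = 0.00624556
  p_II = e^(−3.3)·3.3^5/5! = 0.120286
  p_III = e^(−6.6)·6.6^5/5! = 0.141969
Unnormalised posteriors:
  π_I·p_I = 0.07 × 0.00624556 = 0.000437189
  π_II·p_II = 0.54 × 0.120286 = 0.0649547
  π_III·p_III = 0.39 × 0.141969 = 0.0553681
Evidence: 0.000437189 + 0.0649547 + 0.0553681 = 0.12076
So the posterior for Component II is 0.0649547 / 0.12076 ≈ 0.538.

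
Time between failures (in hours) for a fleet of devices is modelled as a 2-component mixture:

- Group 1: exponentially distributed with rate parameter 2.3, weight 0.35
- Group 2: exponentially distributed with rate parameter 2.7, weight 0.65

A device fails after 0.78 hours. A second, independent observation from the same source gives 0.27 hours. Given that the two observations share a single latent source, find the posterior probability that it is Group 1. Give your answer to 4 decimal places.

The responsibility of component k is P(Z=k) f_k(x) divided by Σ_j P(Z=j) f_j(x).
Since both observations come from the same component, the likelihood for component k is f_k(x₁)·f_k(x₂).
  L_1 = [2.3·e^(−2.3·0.78) = 2.3·e^(−1.7940) = 0.382475] × [1.23604] = 0.472753
  L_2 = [2.7·e^(−2.7·0.78) = 2.7·e^(−2.1060) = 0.328655] × [1.30246] = 0.428058
Weight by the priors:
  P(Z=1)·L_1 = 0.35 × 0.472753 = 0.165464
  P(Z=2)·L_2 = 0.65 × 0.428058 = 0.278238
Marginal: 0.165464 + 0.278238 = 0.443701
P(Group 1 | x) ≈ 0.3729

0.3729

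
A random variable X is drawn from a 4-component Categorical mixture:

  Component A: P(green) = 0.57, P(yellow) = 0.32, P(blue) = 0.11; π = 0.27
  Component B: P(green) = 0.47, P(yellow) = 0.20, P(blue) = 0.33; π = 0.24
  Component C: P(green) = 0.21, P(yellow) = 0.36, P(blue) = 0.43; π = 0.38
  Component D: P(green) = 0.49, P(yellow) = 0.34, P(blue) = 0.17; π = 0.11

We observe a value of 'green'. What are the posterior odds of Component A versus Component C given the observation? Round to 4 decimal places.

Posterior odds = (w_i f_i(x)) / (w_j f_j(x)); the normalising sum cancels.
Component likelihoods at x = 'green':
  L_A = P(green | comp) = 0.57
  L_B = P(green | comp) = 0.47
  L_C = P(green | comp) = 0.21
  L_D = P(green | comp) = 0.49
Posterior odds = (w_A·L_A) / (w_C·L_C) = (0.27·0.57) / (0.38·0.21) = 0.1539 / 0.0798 ≈ 1.9286

1.9286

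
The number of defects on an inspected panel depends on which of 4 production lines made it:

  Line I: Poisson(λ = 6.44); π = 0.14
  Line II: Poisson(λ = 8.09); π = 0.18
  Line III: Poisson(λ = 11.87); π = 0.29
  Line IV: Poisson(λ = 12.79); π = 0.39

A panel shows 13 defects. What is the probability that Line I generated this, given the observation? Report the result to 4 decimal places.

The responsibility of component k is π_k f_k(x) divided by Σ_j π_j f_j(x).
Component likelihoods at x = 13 defects:
  f_I = e^(−6.44)·6.44^13/13! = 0.00840194
  f_II = e^(−8.09)·8.09^13/13! = 0.0313046
  f_III = e^(−11.87)·11.87^13/13! = 0.104353
  f_IV = e^(−12.79)·12.79^13/13! = 0.109751
Prior × likelihood for each component:
  π_I·f_I = 0.14 × 0.00840194 = 0.00117627
  π_II·f_II = 0.18 × 0.0313046 = 0.00563483
  π_III·f_III = 0.29 × 0.104353 = 0.0302623
  π_IV·f_IV = 0.39 × 0.109751 = 0.0428031
Normaliser: 0.00117627 + 0.00563483 + 0.0302623 + 0.0428031 = 0.0798764
P(Line I | 13 defects) = 0.00117627 / 0.0798764 ≈ 0.0147

0.0147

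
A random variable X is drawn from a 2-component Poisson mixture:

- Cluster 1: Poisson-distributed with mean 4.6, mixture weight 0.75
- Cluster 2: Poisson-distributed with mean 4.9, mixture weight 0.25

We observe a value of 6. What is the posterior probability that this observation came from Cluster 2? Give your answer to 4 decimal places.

By Bayes' theorem, P(k | x) = π_k f_k(x) / Σ_j π_j f_j(x).
Poisson probabilities:
  L_1 = 0.13227
  L_2 = 0.143153
Prior × likelihood for each component:
  π_1·L_1 = 0.75 × 0.13227 = 0.0992022
  π_2·L_2 = 0.25 × 0.143153 = 0.0357883
Sum: 0.0992022 + 0.0357883 = 0.13499
Responsibility of Cluster 2: 0.0357883 / 0.13499 ≈ 0.2651

0.2651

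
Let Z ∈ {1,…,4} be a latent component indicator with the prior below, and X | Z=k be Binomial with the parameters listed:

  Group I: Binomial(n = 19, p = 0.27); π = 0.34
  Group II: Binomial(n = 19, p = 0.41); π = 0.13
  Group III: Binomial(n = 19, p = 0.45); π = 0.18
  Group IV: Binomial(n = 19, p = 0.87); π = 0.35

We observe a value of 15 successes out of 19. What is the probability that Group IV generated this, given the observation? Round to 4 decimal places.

0.9897

P(component k | x) = P(Z=k)·f_k(x) / marginal(x), where marginal(x) = Σ_j P(Z=j)·f_j(x).
Component likelihoods at x = 15 successes out of 19:
  f_I = C(19,15)·0.27^15·0.73^4 = 3876·2.95431e-09·0.283982 = 3.25186e-06
  f_II = C(19,15)·0.41^15·0.59^4 = 3876·1.5551e-06·0.121174 = 0.000730381
  f_III = C(19,15)·0.45^15·0.55^4 = 3876·6.2833e-06·0.0915063 = 0.00222855
  f_IV = C(19,15)·0.87^15·0.13^4 = 3876·0.123819·0.00028561 = 0.137071
Unnormalised posteriors:
  P(Z=I)·f_I = 0.34 × 3.25186e-06 = 1.10563e-06
  P(Z=II)·f_II = 0.13 × 0.000730381 = 9.49496e-05
  P(Z=III)·f_III = 0.18 × 0.00222855 = 0.000401139
  P(Z=IV)·f_IV = 0.35 × 0.137071 = 0.0479749
Sum: 1.10563e-06 + 9.49496e-05 + 0.000401139 + 0.0479749 = 0.0484721
P(Group IV | x) ≈ 0.9897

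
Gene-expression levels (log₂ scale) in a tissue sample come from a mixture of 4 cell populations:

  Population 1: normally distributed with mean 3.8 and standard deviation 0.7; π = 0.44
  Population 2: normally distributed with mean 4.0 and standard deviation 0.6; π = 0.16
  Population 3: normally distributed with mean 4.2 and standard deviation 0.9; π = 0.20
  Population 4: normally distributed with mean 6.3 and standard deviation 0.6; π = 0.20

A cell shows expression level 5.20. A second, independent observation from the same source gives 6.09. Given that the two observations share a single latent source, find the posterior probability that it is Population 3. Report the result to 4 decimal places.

The responsibility of component k is w_k f_k(x) divided by Σ_j w_j f_j(x).
Since both observations come from the same component, the likelihood for component k is f_k(x₁)·f_k(x₂).
  p_1 = [0.07713] × [0.00270302] = 0.000208484
  p_2 = [0.0899849] × [0.00154162] = 0.000138723
  p_3 = [0.239103] × [0.0488707] = 0.0116851
  p_4 = [0.123852] × [0.625401] = 0.0774571
Prior × likelihood for each component:
  w_1·p_1 = 0.44 × 0.000208484 = 9.17328e-05
  w_2·p_2 = 0.16 × 0.000138723 = 2.21957e-05
  w_3·p_3 = 0.20 × 0.0116851 = 0.00233702
  w_4·p_4 = 0.20 × 0.0774571 = 0.0154914
Evidence: 9.17328e-05 + 2.21957e-05 + 0.00233702 + 0.0154914 = 0.0179424
So the posterior for Population 3 is 0.00233702 / 0.0179424 ≈ 0.1303.

0.1303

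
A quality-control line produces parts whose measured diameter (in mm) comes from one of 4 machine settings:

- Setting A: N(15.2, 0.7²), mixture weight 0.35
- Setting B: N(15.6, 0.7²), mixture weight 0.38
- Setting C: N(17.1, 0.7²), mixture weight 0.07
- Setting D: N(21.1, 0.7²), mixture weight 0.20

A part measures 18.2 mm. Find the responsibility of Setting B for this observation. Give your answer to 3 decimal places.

P(component k | x) = w_k·f_k(x) / marginal(x), where marginal(x) = Σ_j w_j·f_j(x).
Component likelihoods at x = 18.2 mm:
  p_A = (1/(0.7·√(2π)))·exp(−(18.2−15.2)²/(2·0.7²)) = 0.569918·exp(-9.18367) = 5.8532e-05
  p_B = (1/(0.7·√(2π)))·exp(−(18.2−15.6)²/(2·0.7²)) = 0.569918·exp(-6.89796) = 0.000575528
  p_C = (1/(0.7·√(2π)))·exp(−(18.2−17.1)²/(2·0.7²)) = 0.569918·exp(-1.23469) = 0.165803
  p_D = (1/(0.7·√(2π)))·exp(−(18.2−21.1)²/(2·0.7²)) = 0.569918·exp(-8.58163) = 0.00010687
Prior × likelihood for each component:
  w_A·p_A = 0.35 × 5.8532e-05 = 2.04862e-05
  w_B·p_B = 0.38 × 0.000575528 = 0.000218701
  w_C·p_C = 0.07 × 0.165803 = 0.0116062
  w_D·p_D = 0.20 × 0.00010687 = 2.1374e-05
Sum: 2.04862e-05 + 0.000218701 + 0.0116062 + 2.1374e-05 = 0.0118667
So the posterior for Setting B is 0.000218701 / 0.0118667 ≈ 0.018.

0.018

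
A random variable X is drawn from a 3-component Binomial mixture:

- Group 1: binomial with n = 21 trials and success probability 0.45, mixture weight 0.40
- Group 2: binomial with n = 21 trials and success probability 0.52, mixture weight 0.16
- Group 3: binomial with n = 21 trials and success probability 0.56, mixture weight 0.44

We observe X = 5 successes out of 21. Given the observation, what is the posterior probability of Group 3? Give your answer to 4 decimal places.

Apply Bayes' rule: the posterior for each component is proportional to its prior times its likelihood at x.
Evaluate each component's likelihood at the observed value:
  L_1 = C(21,5)·0.45^5·0.55^16 = 20349·0.0184528·7.01137e-05 = 0.0263274
  L_2 = C(21,5)·0.52^5·0.48^16 = 20349·0.0380204·7.94072e-06 = 0.00614355
  L_3 = C(21,5)·0.56^5·0.44^16 = 20349·0.0550732·1.97353e-06 = 0.0022117
Multiply by the mixture weights:
  π_1·L_1 = 0.40 × 0.0263274 = 0.010531
  π_2·L_2 = 0.16 × 0.00614355 = 0.000982968
  π_3·L_3 = 0.44 × 0.0022117 = 0.000973148
Evidence: 0.010531 + 0.000982968 + 0.000973148 = 0.0124871
P(Group 3 | data) = 0.000973148 / 0.0124871 ≈ 0.0779

0.0779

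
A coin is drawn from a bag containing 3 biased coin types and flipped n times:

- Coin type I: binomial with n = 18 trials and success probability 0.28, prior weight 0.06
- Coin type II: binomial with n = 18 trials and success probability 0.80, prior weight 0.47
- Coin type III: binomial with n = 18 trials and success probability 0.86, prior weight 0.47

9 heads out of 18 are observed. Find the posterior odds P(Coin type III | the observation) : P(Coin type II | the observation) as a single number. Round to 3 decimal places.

Since P(k|x) ∝ π_k f_k(x), the posterior odds are π_i f_i(x) / (π_j f_j(x)).
Binomial probabilities:
  L_I = C(18,9)·0.28^9·0.72^9 = 48620·1.05785e-05·0.0519987 = 0.0267442
  L_II = C(18,9)·0.80^9·0.20^9 = 48620·0.134218·5.12e-07 = 0.00334114
  L_III = C(18,9)·0.86^9·0.14^9 = 48620·0.257327·2.0661e-08 = 0.000258496
Odds = (0.47/0.47) × (0.000258496/0.00334114) = 1 × 0.0773675 ≈ 0.077

0.077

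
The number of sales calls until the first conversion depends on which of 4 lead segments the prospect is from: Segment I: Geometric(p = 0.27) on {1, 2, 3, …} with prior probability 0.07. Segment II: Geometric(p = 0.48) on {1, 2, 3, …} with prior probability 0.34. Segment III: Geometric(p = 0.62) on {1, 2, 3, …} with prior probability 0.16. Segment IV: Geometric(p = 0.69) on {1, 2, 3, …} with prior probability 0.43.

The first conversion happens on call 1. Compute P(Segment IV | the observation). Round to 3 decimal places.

0.513

P(component k | x) = π_k·f_k(x) / marginal(x), where marginal(x) = Σ_j π_j·f_j(x).
Geometric probabilities:
  L_I = 0.27
  L_II = 0.48
  L_III = 0.62
  L_IV = 0.69
Weight by the priors:
  π_I·L_I = 0.07 × 0.27 = 0.0189
  π_II·L_II = 0.34 × 0.48 = 0.1632
  π_III·L_III = 0.16 × 0.62 = 0.0992
  π_IV·L_IV = 0.43 × 0.69 = 0.2967
Marginal: 0.0189 + 0.1632 + 0.0992 + 0.2967 = 0.578
Responsibility of Segment IV: 0.2967 / 0.578 ≈ 0.513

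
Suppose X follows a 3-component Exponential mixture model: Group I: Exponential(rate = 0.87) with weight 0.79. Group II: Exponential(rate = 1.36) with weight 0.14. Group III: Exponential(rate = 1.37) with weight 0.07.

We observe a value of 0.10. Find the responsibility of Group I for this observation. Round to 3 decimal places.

0.716

Apply Bayes' rule: the posterior for each component is proportional to its prior times its likelihood at x.
Evaluate each component's likelihood at the observed value:
  f_I = 0.87·e^(−0.87·0.10) = 0.87·e^(−0.0870) = 0.797509
  f_II = 1.36·e^(−1.36·0.10) = 1.36·e^(−0.1360) = 1.18707
  f_III = 1.37·e^(−1.37·0.10) = 1.37·e^(−0.1370) = 1.1946
Weight by the priors:
  P(Z=I)·f_I = 0.79 × 0.797509 = 0.630032
  P(Z=II)·f_II = 0.14 × 1.18707 = 0.166189
  P(Z=III)·f_III = 0.07 × 1.1946 = 0.0836219
Normaliser: 0.630032 + 0.166189 + 0.0836219 = 0.879843
So the posterior for Group I is 0.630032 / 0.879843 ≈ 0.716.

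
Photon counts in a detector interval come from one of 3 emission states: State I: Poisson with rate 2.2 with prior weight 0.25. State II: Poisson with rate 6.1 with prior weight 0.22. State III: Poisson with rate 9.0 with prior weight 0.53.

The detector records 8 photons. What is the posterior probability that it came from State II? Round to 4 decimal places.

Posterior ∝ prior × likelihood, so P(k | x) ∝ P(Z=k) f_k(x); normalise over all components.
Evaluate each component's likelihood at the observed value:
  f_I = 0.00150804
  f_II = 0.10664
  f_III = 0.131756
Prior × likelihood for each component:
  P(Z=I)·f_I = 0.25 × 0.00150804 = 0.00037701
  P(Z=II)·f_II = 0.22 × 0.10664 = 0.0234609
  P(Z=III)·f_III = 0.53 × 0.131756 = 0.0698305
Denominator: 0.00037701 + 0.0234609 + 0.0698305 = 0.0936684
P(State II | x) ≈ 0.2505

0.2505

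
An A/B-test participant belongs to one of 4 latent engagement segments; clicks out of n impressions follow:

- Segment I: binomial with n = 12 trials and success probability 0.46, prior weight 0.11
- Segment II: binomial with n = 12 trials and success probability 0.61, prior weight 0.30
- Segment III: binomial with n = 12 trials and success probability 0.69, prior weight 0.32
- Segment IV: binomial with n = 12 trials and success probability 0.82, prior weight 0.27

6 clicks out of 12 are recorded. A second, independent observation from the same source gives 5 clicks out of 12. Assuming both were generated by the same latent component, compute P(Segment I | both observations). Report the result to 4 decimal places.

0.4830

P(component k | x) = w_k·f_k(x) / marginal(x), where marginal(x) = Σ_j w_j·f_j(x).
Since both observations come from the same component, the likelihood for component k is f_k(x₁)·f_k(x₂).
  L_I = [C(12,6)·0.46^6·0.54^6 = 924·0.0094743·0.0247949 = 0.217061] × [0.218409] = 0.0474081
  L_II = [C(12,6)·0.61^6·0.39^6 = 924·0.0515204·0.00351874 = 0.167509] × [0.0917966] = 0.0153768
  L_III = [C(12,6)·0.69^6·0.31^6 = 924·0.107918·0.000887504 = 0.0884987] × [0.0340802] = 0.00301605
  L_IV = [C(12,6)·0.82^6·0.18^6 = 924·0.304007·3.40122e-05 = 0.00955411] × [0.00179764] = 1.71748e-05
Multiply by the mixture weights:
  w_I·L_I = 0.11 × 0.0474081 = 0.00521489
  w_II·L_II = 0.30 × 0.0153768 = 0.00461303
  w_III·L_III = 0.32 × 0.00301605 = 0.000965137
  w_IV·L_IV = 0.27 × 1.71748e-05 = 4.6372e-06
Evidence: 0.00521489 + 0.00461303 + 0.000965137 + 4.6372e-06 = 0.0107977
P(Segment I | data) ≈ 0.4830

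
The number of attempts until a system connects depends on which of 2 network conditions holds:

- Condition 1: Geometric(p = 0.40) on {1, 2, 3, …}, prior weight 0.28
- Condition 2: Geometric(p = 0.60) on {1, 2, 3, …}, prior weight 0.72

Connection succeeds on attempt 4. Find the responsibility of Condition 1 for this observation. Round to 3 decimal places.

0.467

P(component k | x) = π_k·f_k(x) / marginal(x), where marginal(x) = Σ_j π_j·f_j(x).
Component likelihoods at x = 4:
  p_1 = 0.0864
  p_2 = 0.0384
Prior × likelihood for each component:
  π_1·p_1 = 0.28 × 0.0864 = 0.024192
  π_2·p_2 = 0.72 × 0.0384 = 0.027648
Normaliser: 0.024192 + 0.027648 = 0.05184
Responsibility of Condition 1: 0.024192 / 0.05184 ≈ 0.467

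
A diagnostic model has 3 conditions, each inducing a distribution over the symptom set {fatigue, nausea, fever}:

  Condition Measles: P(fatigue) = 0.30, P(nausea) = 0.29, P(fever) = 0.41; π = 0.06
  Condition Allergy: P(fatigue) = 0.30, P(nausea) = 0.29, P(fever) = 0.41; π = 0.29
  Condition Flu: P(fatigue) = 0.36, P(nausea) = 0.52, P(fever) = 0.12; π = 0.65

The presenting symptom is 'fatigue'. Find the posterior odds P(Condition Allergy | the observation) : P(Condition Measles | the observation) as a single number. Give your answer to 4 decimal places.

The posterior odds equal the prior odds times the likelihood ratio: (π_i/π_j)·(f_i(x)/f_j(x)).
Evaluate each component's likelihood at the observed value:
  p_Measles = P(fatigue | comp) = 0.30
  p_Allergy = P(fatigue | comp) = 0.30
  p_Flu = P(fatigue | comp) = 0.36
Odds = (0.29/0.06) × (0.3/0.3) = 4.83333 × 1 ≈ 4.8333

4.8333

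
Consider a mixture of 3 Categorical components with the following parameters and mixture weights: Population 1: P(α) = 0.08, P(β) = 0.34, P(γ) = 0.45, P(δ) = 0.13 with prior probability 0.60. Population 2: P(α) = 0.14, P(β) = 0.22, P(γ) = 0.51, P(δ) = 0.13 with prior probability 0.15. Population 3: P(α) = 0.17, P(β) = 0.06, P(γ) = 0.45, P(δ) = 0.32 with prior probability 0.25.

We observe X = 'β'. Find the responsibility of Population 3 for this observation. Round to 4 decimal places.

Posterior ∝ prior × likelihood, so P(k | x) ∝ π_k f_k(x); normalise over all components.
Component likelihoods at x = 'β':
  p_1 = 0.34
  p_2 = 0.22
  p_3 = 0.06
Weight by the priors:
  π_1·p_1 = 0.60 × 0.34 = 0.204
  π_2·p_2 = 0.15 × 0.22 = 0.033
  π_3·p_3 = 0.25 × 0.06 = 0.015
Sum: 0.204 + 0.033 + 0.015 = 0.252
P(Population 3 | 'β') ≈ 0.0595

0.0595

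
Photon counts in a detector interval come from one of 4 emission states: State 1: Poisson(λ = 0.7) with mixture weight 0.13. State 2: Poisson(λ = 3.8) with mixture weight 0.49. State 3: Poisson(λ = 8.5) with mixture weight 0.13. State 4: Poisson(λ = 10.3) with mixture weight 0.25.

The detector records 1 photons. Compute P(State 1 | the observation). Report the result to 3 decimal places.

By Bayes' theorem, P(k | x) = π_k f_k(x) / Σ_j π_j f_j(x).
Evaluate each component's likelihood at the observed value:
  f_1 = 0.34761
  f_2 = 0.0850089
  f_3 = 0.00172948
  f_4 = 0.000346421
Multiply by the mixture weights:
  π_1·f_1 = 0.13 × 0.34761 = 0.0451893
  π_2·f_2 = 0.49 × 0.0850089 = 0.0416544
  π_3·f_3 = 0.13 × 0.00172948 = 0.000224833
  π_4·f_4 = 0.25 × 0.000346421 = 8.66052e-05
Marginal: 0.0451893 + 0.0416544 + 0.000224833 + 8.66052e-05 = 0.0871551
So the posterior for State 1 is 0.0451893 / 0.0871551 ≈ 0.518.

0.518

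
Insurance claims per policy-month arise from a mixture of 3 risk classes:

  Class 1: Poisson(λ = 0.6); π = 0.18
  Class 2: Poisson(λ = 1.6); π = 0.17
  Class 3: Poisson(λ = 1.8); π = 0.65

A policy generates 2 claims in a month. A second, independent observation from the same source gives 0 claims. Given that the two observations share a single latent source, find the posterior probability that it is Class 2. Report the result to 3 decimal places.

0.187

By Bayes' theorem, P(k | x) = π_k f_k(x) / Σ_j π_j f_j(x).
Since both observations come from the same component, the likelihood for component k is f_k(x₁)·f_k(x₂).
  p_1 = [0.0987861] × [0.548812] = 0.054215
  p_2 = [0.258428] × [0.201897] = 0.0521756
  p_3 = [0.267784] × [0.165299] = 0.0442644
Prior × likelihood for each component:
  π_1·p_1 = 0.18 × 0.054215 = 0.00975869
  π_2·p_2 = 0.17 × 0.0521756 = 0.00886986
  π_3·p_3 = 0.65 × 0.0442644 = 0.0287719
Denominator: 0.00975869 + 0.00886986 + 0.0287719 = 0.0474004
P(Class 2 | data) = 0.00886986 / 0.0474004 ≈ 0.187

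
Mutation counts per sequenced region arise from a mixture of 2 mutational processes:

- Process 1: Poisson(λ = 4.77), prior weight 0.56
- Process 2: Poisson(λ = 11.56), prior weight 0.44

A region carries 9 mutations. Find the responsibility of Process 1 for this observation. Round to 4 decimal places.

0.2818

Posterior ∝ prior × likelihood, so P(k | x) ∝ P(Z=k) f_k(x); normalise over all components.
Poisson probabilities:
  L_1 = e^(−4.77)·4.77^9/9! = 0.0298757
  L_2 = e^(−11.56)·11.56^9/9! = 0.09692
Multiply by the mixture weights:
  P(Z=1)·L_1 = 0.56 × 0.0298757 = 0.0167304
  P(Z=2)·L_2 = 0.44 × 0.09692 = 0.0426448
Normaliser: 0.0167304 + 0.0426448 = 0.0593752
Responsibility of Process 1: 0.0167304 / 0.0593752 ≈ 0.2818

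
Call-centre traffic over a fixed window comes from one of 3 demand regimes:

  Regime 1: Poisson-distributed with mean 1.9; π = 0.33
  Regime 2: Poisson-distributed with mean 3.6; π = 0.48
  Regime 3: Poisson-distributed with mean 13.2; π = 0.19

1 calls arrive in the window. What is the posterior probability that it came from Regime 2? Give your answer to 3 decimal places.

0.335

By Bayes' theorem, P(k | x) = π_k f_k(x) / Σ_j π_j f_j(x).
Evaluate each component's likelihood at the observed value:
  p_1 = e^(−1.9)·1.9^1/1! = 0.28418
  p_2 = e^(−3.6)·3.6^1/1! = 0.0983654
  p_3 = e^(−13.2)·13.2^1/1! = 2.44279e-05
Multiply by the mixture weights:
  π_1·p_1 = 0.33 × 0.28418 = 0.0937795
  π_2·p_2 = 0.48 × 0.0983654 = 0.0472154
  π_3·p_3 = 0.19 × 2.44279e-05 = 4.64131e-06
Sum: 0.0937795 + 0.0472154 + 4.64131e-06 = 0.141
P(Regime 2 | data) = 0.0472154 / 0.141 ≈ 0.335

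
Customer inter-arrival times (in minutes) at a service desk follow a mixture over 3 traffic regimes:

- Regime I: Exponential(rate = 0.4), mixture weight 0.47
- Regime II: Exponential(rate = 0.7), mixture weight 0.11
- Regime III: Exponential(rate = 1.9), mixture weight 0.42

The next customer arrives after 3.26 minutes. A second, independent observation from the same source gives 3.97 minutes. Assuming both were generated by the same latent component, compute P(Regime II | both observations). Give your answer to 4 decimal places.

P(component k | x) = π_k·f_k(x) / marginal(x), where marginal(x) = Σ_j π_j·f_j(x).
Since both observations come from the same component, the likelihood for component k is f_k(x₁)·f_k(x₂).
  f_I = [0.4·e^(−0.4·3.26) = 0.4·e^(−1.3040) = 0.108578] × [0.0817335] = 0.00887443
  f_II = [0.7·e^(−0.7·3.26) = 0.7·e^(−2.2820) = 0.0714559] × [0.0434704] = 0.00310622
  f_III = [1.9·e^(−1.9·3.26) = 1.9·e^(−6.1940) = 0.00387912] × [0.00100663] = 3.90485e-06
Prior × likelihood for each component:
  π_I·f_I = 0.47 × 0.00887443 = 0.00417098
  π_II·f_II = 0.11 × 0.00310622 = 0.000341684
  π_III·f_III = 0.42 × 3.90485e-06 = 1.64004e-06
Sum: 0.00417098 + 0.000341684 + 1.64004e-06 = 0.0045143
Responsibility of Regime II: 0.000341684 / 0.0045143 ≈ 0.0757

0.0757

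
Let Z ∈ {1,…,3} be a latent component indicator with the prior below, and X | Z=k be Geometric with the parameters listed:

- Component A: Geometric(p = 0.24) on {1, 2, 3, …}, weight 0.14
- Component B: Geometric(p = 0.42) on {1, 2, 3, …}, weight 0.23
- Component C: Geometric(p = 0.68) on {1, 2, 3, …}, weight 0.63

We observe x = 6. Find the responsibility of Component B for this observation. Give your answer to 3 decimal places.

Posterior ∝ prior × likelihood, so P(k | x) ∝ π_k f_k(x); normalise over all components.
Evaluate each component's likelihood at the observed value:
  L_A = 0.0608526
  L_B = 0.027567
  L_C = 0.0022817
Unnormalised posteriors:
  π_A·L_A = 0.14 × 0.0608526 = 0.00851937
  π_B·L_B = 0.23 × 0.027567 = 0.00634041
  π_C·L_C = 0.63 × 0.0022817 = 0.00143747
Evidence: 0.00851937 + 0.00634041 + 0.00143747 = 0.0162972
Responsibility of Component B: 0.00634041 / 0.0162972 ≈ 0.389

0.389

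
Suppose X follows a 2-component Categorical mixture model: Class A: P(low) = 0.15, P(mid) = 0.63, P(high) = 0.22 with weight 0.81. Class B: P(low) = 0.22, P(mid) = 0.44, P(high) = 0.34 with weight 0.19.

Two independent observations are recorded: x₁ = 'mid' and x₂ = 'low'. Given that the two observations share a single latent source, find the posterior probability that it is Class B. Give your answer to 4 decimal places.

Posterior ∝ prior × likelihood, so P(k | x) ∝ P(Z=k) f_k(x); normalise over all components.
Since both observations come from the same component, the likelihood for component k is f_k(x₁)·f_k(x₂).
  f_A = [P(mid | comp) = 0.63] × [0.15] = 0.0945
  f_B = [P(mid | comp) = 0.44] × [0.22] = 0.0968
Weight by the priors:
  P(Z=A)·f_A = 0.81 × 0.0945 = 0.076545
  P(Z=B)·f_B = 0.19 × 0.0968 = 0.018392
Denominator: 0.076545 + 0.018392 = 0.094937
P(Class B | x₁,x₂) ≈ 0.1937

0.1937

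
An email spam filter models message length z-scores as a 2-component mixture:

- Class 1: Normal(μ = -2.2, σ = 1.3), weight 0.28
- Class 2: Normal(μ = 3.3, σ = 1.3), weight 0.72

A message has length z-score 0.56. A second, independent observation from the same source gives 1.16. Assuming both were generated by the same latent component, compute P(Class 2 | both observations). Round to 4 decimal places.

Apply Bayes' rule: the posterior for each component is proportional to its prior times its likelihood at x.
Since both observations come from the same component, the likelihood for component k is f_k(x₁)·f_k(x₂).
  p_1 = [0.0322244] × [0.0108736] = 0.000350394
  p_2 = [0.0332904] × [0.0791656] = 0.00263545
Weight by the priors:
  π_1·p_1 = 0.28 × 0.000350394 = 9.81104e-05
  π_2·p_2 = 0.72 × 0.00263545 = 0.00189753
Normaliser: 9.81104e-05 + 0.00189753 = 0.00199564
P(Class 2 | x) ≈ 0.9508

0.9508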